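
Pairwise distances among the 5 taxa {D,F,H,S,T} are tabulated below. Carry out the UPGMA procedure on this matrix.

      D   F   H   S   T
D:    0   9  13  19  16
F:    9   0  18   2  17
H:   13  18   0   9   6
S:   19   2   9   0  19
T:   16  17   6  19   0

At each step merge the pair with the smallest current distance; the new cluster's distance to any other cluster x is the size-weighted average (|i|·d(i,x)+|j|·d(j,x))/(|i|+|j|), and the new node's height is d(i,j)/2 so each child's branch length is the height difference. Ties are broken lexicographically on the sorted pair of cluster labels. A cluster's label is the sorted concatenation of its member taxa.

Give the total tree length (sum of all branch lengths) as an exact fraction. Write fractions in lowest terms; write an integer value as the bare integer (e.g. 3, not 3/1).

79/3

step 1: merge (F,S) at d=2; branch lengths F→1, S→1; new cluster FS
  updated: d(D,FS)=14, d(FS,H)=27/2, d(FS,T)=18
step 2: merge (H,T) at d=6; branch lengths H→3, T→3; new cluster HT
  updated: d(D,HT)=29/2, d(FS,HT)=63/4
step 3: merge (D,FS) at d=14; branch lengths D→7, FS→6; new cluster DFS
  updated: d(DFS,HT)=46/3
step 4: merge (DFS,HT) at d=46/3; branch lengths DFS→2/3, HT→14/3; new cluster DFHST
final tree: ((D:7,(F:1,S:1):6):2/3,(H:3,T:3):14/3)
total length: 79/3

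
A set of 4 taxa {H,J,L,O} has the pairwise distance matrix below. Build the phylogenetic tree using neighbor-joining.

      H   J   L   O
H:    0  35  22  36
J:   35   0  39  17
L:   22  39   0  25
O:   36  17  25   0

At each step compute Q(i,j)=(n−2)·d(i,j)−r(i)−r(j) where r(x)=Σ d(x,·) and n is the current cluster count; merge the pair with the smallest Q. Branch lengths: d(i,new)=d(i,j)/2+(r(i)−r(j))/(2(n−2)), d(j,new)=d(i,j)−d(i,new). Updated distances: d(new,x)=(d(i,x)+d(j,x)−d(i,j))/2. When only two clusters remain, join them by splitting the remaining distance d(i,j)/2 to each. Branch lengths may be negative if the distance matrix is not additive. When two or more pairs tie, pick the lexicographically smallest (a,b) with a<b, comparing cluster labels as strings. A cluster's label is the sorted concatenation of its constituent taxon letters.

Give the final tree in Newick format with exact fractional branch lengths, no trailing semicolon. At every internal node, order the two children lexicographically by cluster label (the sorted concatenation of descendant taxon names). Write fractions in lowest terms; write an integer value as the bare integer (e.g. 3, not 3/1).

1. join H+L (d=22, Q=-135) ⇒ HL; edges |H|=51/4, |L|=37/4
  updated: d(HL,J)=26, d(HL,O)=39/2
2. join HL+J (d=26, Q=-125/2) ⇒ HJL; edges |HL|=57/4, |J|=47/4
  updated: d(HJL,O)=21/4
3. join HJL+O (d=21/4) ⇒ HJLO; edges |HJL|=21/8, |O|=21/8
final tree: (((H:51/4,L:37/4):57/4,J:47/4):21/8,O:21/8)
total length: 213/4

(((H:51/4,L:37/4):57/4,J:47/4):21/8,O:21/8)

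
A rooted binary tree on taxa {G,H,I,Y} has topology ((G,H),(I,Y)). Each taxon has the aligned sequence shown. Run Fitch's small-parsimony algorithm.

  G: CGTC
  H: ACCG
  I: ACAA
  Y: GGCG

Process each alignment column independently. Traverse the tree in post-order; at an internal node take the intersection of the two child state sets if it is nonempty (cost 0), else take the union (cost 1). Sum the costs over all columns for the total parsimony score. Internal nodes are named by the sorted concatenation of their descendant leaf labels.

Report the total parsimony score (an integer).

site 0, node GH: G={C} ∪ H={A} → {A,C} (+1)
site 0, node IY: I={A} ∪ Y={G} → {A,G} (+1)
site 0, node GHIY: GH={A,C} ∩ IY={A,G} → {A} (+0)
site 1, node GH: G={G} ∪ H={C} → {C,G} (+1)
site 1, node IY: I={C} ∪ Y={G} → {C,G} (+1)
site 1, node GHIY: GH={C,G} ∩ IY={C,G} → {C,G} (+0)
site 2, node GH: G={T} ∪ H={C} → {C,T} (+1)
site 2, node IY: I={A} ∪ Y={C} → {A,C} (+1)
site 2, node GHIY: GH={C,T} ∩ IY={A,C} → {C} (+0)
site 3, node GH: G={C} ∪ H={G} → {C,G} (+1)
site 3, node IY: I={A} ∪ Y={G} → {A,G} (+1)
site 3, node GHIY: GH={C,G} ∩ IY={A,G} → {G} (+0)
per-site changes: [2, 2, 2, 2]; total = 8

8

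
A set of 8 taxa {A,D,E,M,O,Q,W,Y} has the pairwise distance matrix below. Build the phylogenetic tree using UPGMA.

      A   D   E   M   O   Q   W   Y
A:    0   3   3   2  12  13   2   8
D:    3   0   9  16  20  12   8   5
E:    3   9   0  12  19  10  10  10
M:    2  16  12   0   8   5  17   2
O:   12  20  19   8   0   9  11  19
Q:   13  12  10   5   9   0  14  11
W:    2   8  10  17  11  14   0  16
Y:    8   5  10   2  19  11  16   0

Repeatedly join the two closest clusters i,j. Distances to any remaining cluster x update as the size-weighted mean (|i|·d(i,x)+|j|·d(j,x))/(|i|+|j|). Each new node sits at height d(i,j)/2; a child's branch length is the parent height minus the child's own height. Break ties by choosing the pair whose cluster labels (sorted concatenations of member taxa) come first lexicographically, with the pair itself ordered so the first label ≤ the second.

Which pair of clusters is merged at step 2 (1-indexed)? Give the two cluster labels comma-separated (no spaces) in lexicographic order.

AM,Y

1. join A+M (d=2) ⇒ AM; edges |A|=1, |M|=1
  updated: d(AM,D)=19/2, d(AM,E)=15/2, d(AM,O)=10, d(AM,Q)=9, d(AM,W)=19/2, d(AM,Y)=5
2. join AM+Y (d=5) ⇒ AMY; edges |AM|=3/2, |Y|=5/2
  updated: d(AMY,D)=8, d(AMY,E)=25/3, d(AMY,O)=13, d(AMY,Q)=29/3, d(AMY,W)=35/3
3. join AMY+D (d=8) ⇒ ADMY; edges |AMY|=3/2, |D|=4
  updated: d(ADMY,E)=17/2, d(ADMY,O)=59/4, d(ADMY,Q)=41/4, d(ADMY,W)=43/4
4. join ADMY+E (d=17/2) ⇒ ADEMY; edges |ADMY|=1/4, |E|=17/4
  updated: d(ADEMY,O)=78/5, d(ADEMY,Q)=51/5, d(ADEMY,W)=53/5
5. join O+Q (d=9) ⇒ OQ; edges |O|=9/2, |Q|=9/2
  updated: d(ADEMY,OQ)=129/10, d(OQ,W)=25/2
6. join ADEMY+W (d=53/5) ⇒ ADEMWY; edges |ADEMY|=21/20, |W|=53/10
  updated: d(ADEMWY,OQ)=77/6
7. join ADEMWY+OQ (d=77/6) ⇒ ADEMOQWY; edges |ADEMWY|=67/60, |OQ|=23/12
final tree: ((((((A:1,M:1):3/2,Y:5/2):3/2,D:4):1/4,E:17/4):21/20,W:53/10):67/60,(O:9/2,Q:9/2):23/12)
total length: 2063/60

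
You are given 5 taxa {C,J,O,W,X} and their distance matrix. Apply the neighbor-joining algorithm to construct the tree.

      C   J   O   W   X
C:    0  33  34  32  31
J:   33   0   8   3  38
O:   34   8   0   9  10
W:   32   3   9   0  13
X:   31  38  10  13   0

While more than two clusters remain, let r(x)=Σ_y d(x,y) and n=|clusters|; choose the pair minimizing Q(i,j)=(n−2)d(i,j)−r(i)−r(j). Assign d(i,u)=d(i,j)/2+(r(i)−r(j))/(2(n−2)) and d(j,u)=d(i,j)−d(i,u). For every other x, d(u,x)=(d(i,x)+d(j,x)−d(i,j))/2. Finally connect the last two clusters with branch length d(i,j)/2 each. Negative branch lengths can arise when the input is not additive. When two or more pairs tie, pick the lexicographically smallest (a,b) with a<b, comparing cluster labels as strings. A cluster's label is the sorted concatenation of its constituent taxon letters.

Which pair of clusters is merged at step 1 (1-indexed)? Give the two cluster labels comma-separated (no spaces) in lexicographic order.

J,W

1. join J+W (d=3, Q=-130) ⇒ JW; edges |J|=17/3, |W|=-8/3
  updated: d(C,JW)=31, d(JW,O)=7, d(JW,X)=24
2. join C+X (d=31, Q=-99) ⇒ CX; edges |C|=93/4, |X|=31/4
  updated: d(CX,JW)=12, d(CX,O)=13/2
3. join CX+JW (d=12, Q=-51/2) ⇒ CJWX; edges |CX|=23/4, |JW|=25/4
  updated: d(CJWX,O)=3/4
4. join CJWX+O (d=3/4) ⇒ CJOWX; edges |CJWX|=3/8, |O|=3/8
final tree: (((C:93/4,X:31/4):23/4,(J:17/3,W:-8/3):25/4):3/8,O:3/8)
total length: 187/4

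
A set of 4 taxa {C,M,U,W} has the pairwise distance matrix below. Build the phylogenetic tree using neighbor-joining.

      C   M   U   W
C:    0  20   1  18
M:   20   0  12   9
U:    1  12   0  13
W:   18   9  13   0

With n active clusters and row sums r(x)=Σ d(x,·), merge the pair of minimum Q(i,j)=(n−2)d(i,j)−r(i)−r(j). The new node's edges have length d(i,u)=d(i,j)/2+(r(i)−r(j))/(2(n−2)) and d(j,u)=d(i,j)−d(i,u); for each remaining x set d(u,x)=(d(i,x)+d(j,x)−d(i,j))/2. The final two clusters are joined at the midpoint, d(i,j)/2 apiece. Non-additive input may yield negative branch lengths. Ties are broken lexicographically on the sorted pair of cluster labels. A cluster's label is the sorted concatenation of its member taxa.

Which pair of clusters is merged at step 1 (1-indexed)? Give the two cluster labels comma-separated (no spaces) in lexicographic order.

C,U

iteration 1: select C,U (d=1, Q=-63); attach at lengths (15/4, -11/4); label the merged cluster CU
  updated: d(CU,M)=31/2, d(CU,W)=15
iteration 2: select CU,M (d=31/2, Q=-79/2); attach at lengths (43/4, 19/4); label the merged cluster CMU
  updated: d(CMU,W)=17/4
iteration 3: select CMU,W (d=17/4); attach at lengths (17/8, 17/8); label the merged cluster CMUW
final tree: (((C:15/4,U:-11/4):43/4,M:19/4):17/8,W:17/8)
total length: 83/4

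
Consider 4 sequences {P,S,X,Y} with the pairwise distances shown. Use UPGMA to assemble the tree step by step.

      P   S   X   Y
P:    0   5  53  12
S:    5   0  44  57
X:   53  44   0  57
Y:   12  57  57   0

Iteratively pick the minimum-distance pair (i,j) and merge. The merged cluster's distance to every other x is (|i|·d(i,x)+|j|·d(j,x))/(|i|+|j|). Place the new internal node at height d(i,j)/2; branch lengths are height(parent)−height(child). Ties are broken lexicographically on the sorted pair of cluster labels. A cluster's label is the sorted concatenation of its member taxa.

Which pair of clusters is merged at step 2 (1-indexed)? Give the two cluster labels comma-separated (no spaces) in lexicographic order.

iteration 1: select P,S (d=5); attach at lengths (5/2, 5/2); label the merged cluster PS
  updated: d(PS,X)=97/2, d(PS,Y)=69/2
iteration 2: select PS,Y (d=69/2); attach at lengths (59/4, 69/4); label the merged cluster PSY
  updated: d(PSY,X)=154/3
iteration 3: select PSY,X (d=154/3); attach at lengths (101/12, 77/3); label the merged cluster PSXY
final tree: (((P:5/2,S:5/2):59/4,Y:69/4):101/12,X:77/3)
total length: 853/12

PS,Y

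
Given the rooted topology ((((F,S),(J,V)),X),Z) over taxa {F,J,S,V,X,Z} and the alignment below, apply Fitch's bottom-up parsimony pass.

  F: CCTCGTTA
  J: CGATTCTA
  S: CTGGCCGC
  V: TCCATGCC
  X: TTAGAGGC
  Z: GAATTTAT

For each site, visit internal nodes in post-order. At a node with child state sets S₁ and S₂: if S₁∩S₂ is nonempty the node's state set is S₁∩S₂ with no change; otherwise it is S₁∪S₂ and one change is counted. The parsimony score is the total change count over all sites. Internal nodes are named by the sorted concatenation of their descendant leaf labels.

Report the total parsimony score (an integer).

28

FS@0: {C} ∩ {C} = {C} (intersection, +0)
JV@0: {C} ∪ {T} = {C,T} (union, +1)
FJSV@0: {C} ∩ {C,T} = {C} (intersection, +0)
FJSVX@0: {C} ∪ {T} = {C,T} (union, +1)
FJSVXZ@0: {C,T} ∪ {G} = {C,G,T} (union, +1)
FS@1: {C} ∪ {T} = {C,T} (union, +1)
JV@1: {G} ∪ {C} = {C,G} (union, +1)
FJSV@1: {C,T} ∩ {C,G} = {C} (intersection, +0)
FJSVX@1: {C} ∪ {T} = {C,T} (union, +1)
FJSVXZ@1: {C,T} ∪ {A} = {A,C,T} (union, +1)
FS@2: {T} ∪ {G} = {G,T} (union, +1)
JV@2: {A} ∪ {C} = {A,C} (union, +1)
FJSV@2: {G,T} ∪ {A,C} = {A,C,G,T} (union, +1)
FJSVX@2: {A,C,G,T} ∩ {A} = {A} (intersection, +0)
FJSVXZ@2: {A} ∩ {A} = {A} (intersection, +0)
FS@3: {C} ∪ {G} = {C,G} (union, +1)
JV@3: {T} ∪ {A} = {A,T} (union, +1)
FJSV@3: {C,G} ∪ {A,T} = {A,C,G,T} (union, +1)
FJSVX@3: {A,C,G,T} ∩ {G} = {G} (intersection, +0)
FJSVXZ@3: {G} ∪ {T} = {G,T} (union, +1)
FS@4: {G} ∪ {C} = {C,G} (union, +1)
JV@4: {T} ∩ {T} = {T} (intersection, +0)
FJSV@4: {C,G} ∪ {T} = {C,G,T} (union, +1)
FJSVX@4: {C,G,T} ∪ {A} = {A,C,G,T} (union, +1)
FJSVXZ@4: {A,C,G,T} ∩ {T} = {T} (intersection, +0)
FS@5: {T} ∪ {C} = {C,T} (union, +1)
JV@5: {C} ∪ {G} = {C,G} (union, +1)
FJSV@5: {C,T} ∩ {C,G} = {C} (intersection, +0)
FJSVX@5: {C} ∪ {G} = {C,G} (union, +1)
FJSVXZ@5: {C,G} ∪ {T} = {C,G,T} (union, +1)
FS@6: {T} ∪ {G} = {G,T} (union, +1)
JV@6: {T} ∪ {C} = {C,T} (union, +1)
FJSV@6: {G,T} ∩ {C,T} = {T} (intersection, +0)
FJSVX@6: {T} ∪ {G} = {G,T} (union, +1)
FJSVXZ@6: {G,T} ∪ {A} = {A,G,T} (union, +1)
FS@7: {A} ∪ {C} = {A,C} (union, +1)
JV@7: {A} ∪ {C} = {A,C} (union, +1)
FJSV@7: {A,C} ∩ {A,C} = {A,C} (intersection, +0)
FJSVX@7: {A,C} ∩ {C} = {C} (intersection, +0)
FJSVXZ@7: {C} ∪ {T} = {C,T} (union, +1)
per-site changes: [3, 4, 3, 4, 3, 4, 4, 3]; total = 28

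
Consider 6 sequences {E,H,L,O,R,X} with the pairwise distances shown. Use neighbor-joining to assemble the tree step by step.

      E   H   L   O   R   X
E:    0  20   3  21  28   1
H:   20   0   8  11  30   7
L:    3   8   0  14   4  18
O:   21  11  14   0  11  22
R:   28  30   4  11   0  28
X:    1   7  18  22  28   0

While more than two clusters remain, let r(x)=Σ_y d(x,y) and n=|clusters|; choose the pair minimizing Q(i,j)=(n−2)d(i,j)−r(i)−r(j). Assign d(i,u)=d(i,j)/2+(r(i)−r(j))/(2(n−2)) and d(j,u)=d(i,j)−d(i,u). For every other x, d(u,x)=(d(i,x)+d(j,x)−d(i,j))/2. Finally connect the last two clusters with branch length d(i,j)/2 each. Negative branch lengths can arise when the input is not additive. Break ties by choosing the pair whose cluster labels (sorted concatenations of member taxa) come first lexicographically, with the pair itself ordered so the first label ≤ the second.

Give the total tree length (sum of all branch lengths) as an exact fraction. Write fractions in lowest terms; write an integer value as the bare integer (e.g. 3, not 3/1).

531/16

iteration 1: select E,X (d=1, Q=-145); attach at lengths (1/8, 7/8); label the merged cluster EX
  updated: d(EX,H)=13, d(EX,L)=10, d(EX,O)=21, d(EX,R)=55/2
iteration 2: select L,R (d=4, Q=-193/2); attach at lengths (-49/12, 97/12); label the merged cluster LR
  updated: d(EX,LR)=67/4, d(H,LR)=17, d(LR,O)=21/2
iteration 3: select EX,H (d=13, Q=-263/4); attach at lengths (143/16, 65/16); label the merged cluster EHX
  updated: d(EHX,LR)=83/8, d(EHX,O)=19/2
iteration 4: select EHX,LR (d=83/8, Q=-243/8); attach at lengths (75/16, 91/16); label the merged cluster EHLRX
  updated: d(EHLRX,O)=77/16
iteration 5: select EHLRX,O (d=77/16); attach at lengths (77/32, 77/32); label the merged cluster EHLORX
final tree: ((((E:1/8,X:7/8):143/16,H:65/16):75/16,(L:-49/12,R:97/12):91/16):77/32,O:77/32)
total length: 531/16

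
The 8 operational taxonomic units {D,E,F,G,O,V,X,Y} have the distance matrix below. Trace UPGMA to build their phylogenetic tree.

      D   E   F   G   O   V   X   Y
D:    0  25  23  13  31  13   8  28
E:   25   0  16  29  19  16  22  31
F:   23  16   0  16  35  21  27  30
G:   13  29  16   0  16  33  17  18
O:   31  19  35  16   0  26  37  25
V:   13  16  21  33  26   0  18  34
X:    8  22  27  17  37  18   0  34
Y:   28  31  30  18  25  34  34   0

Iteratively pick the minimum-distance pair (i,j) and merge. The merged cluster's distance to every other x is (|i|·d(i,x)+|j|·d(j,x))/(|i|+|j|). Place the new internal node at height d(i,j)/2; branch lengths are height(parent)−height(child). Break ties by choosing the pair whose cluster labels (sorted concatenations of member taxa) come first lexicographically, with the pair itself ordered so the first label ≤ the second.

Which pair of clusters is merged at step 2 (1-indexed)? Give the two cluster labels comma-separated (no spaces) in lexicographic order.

DX,G

iteration 1: select D,X (d=8); attach at lengths (4, 4); label the merged cluster DX
  updated: d(DX,E)=47/2, d(DX,F)=25, d(DX,G)=15, d(DX,O)=34, d(DX,V)=31/2, d(DX,Y)=31
iteration 2: select DX,G (d=15); attach at lengths (7/2, 15/2); label the merged cluster DGX
  updated: d(DGX,E)=76/3, d(DGX,F)=22, d(DGX,O)=28, d(DGX,V)=64/3, d(DGX,Y)=80/3
iteration 3: select E,F (d=16); attach at lengths (8, 8); label the merged cluster EF
  updated: d(DGX,EF)=71/3, d(EF,O)=27, d(EF,V)=37/2, d(EF,Y)=61/2
iteration 4: select EF,V (d=37/2); attach at lengths (5/4, 37/4); label the merged cluster EFV
  updated: d(DGX,EFV)=206/9, d(EFV,O)=80/3, d(EFV,Y)=95/3
iteration 5: select DGX,EFV (d=206/9); attach at lengths (71/18, 79/36); label the merged cluster DEFGVX
  updated: d(DEFGVX,O)=82/3, d(DEFGVX,Y)=175/6
iteration 6: select O,Y (d=25); attach at lengths (25/2, 25/2); label the merged cluster OY
  updated: d(DEFGVX,OY)=113/4
iteration 7: select DEFGVX,OY (d=113/4); attach at lengths (193/72, 13/8); label the merged cluster DEFGOVXY
final tree: ((((D:4,X:4):7/2,G:15/2):71/18,((E:8,F:8):5/4,V:37/4):79/36):193/72,(O:25/2,Y:25/2):13/8)
total length: 1457/18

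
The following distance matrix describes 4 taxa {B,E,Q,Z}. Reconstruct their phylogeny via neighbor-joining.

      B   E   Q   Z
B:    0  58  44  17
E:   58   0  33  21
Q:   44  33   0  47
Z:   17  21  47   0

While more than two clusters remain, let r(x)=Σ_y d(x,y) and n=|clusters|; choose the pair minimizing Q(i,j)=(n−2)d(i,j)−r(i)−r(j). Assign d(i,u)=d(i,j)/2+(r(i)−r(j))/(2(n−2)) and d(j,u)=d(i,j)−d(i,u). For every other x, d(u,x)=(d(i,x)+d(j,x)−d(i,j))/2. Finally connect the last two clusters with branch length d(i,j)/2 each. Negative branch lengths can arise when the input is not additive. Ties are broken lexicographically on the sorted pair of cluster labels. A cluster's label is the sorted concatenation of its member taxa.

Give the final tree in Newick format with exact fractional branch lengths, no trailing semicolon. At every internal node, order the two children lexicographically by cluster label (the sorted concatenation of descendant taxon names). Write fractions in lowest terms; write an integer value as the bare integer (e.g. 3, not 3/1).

(((B:17,Z:0):35/2,E:27/2):39/4,Q:39/4)

iteration 1: select B,Z (d=17, Q=-170); attach at lengths (17, 0); label the merged cluster BZ
  updated: d(BZ,E)=31, d(BZ,Q)=37
iteration 2: select BZ,E (d=31, Q=-101); attach at lengths (35/2, 27/2); label the merged cluster BEZ
  updated: d(BEZ,Q)=39/2
iteration 3: select BEZ,Q (d=39/2); attach at lengths (39/4, 39/4); label the merged cluster BEQZ
final tree: (((B:17,Z:0):35/2,E:27/2):39/4,Q:39/4)
total length: 135/2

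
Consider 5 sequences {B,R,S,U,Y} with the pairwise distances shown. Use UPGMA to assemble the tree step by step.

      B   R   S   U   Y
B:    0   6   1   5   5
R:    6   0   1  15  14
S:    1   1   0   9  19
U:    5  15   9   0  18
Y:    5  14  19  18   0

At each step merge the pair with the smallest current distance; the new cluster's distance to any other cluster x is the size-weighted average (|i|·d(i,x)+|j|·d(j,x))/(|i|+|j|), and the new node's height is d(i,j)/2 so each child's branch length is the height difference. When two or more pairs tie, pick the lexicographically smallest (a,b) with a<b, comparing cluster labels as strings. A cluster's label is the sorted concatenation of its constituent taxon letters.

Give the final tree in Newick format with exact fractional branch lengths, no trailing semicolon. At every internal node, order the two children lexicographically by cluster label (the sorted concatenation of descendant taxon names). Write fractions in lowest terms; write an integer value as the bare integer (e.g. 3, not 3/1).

1. join B+S (d=1) ⇒ BS; edges |B|=1/2, |S|=1/2
  updated: d(BS,R)=7/2, d(BS,U)=7, d(BS,Y)=12
2. join BS+R (d=7/2) ⇒ BRS; edges |BS|=5/4, |R|=7/4
  updated: d(BRS,U)=29/3, d(BRS,Y)=38/3
3. join BRS+U (d=29/3) ⇒ BRSU; edges |BRS|=37/12, |U|=29/6
  updated: d(BRSU,Y)=14
4. join BRSU+Y (d=14) ⇒ BRSUY; edges |BRSU|=13/6, |Y|=7
final tree: ((((B:1/2,S:1/2):5/4,R:7/4):37/12,U:29/6):13/6,Y:7)
total length: 253/12

((((B:1/2,S:1/2):5/4,R:7/4):37/12,U:29/6):13/6,Y:7)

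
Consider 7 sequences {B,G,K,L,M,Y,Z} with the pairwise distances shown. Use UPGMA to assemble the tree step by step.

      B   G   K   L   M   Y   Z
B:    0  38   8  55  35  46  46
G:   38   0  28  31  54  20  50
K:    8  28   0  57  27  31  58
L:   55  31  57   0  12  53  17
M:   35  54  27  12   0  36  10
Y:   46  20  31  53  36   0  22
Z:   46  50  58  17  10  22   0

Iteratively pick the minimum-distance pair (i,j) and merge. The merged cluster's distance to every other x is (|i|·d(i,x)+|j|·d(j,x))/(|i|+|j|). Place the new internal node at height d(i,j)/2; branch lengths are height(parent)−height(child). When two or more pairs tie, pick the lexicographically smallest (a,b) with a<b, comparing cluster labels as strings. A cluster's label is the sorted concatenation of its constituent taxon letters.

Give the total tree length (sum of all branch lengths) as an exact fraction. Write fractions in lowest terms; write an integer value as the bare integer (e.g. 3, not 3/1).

iteration 1: select B,K (d=8); attach at lengths (4, 4); label the merged cluster BK
  updated: d(BK,G)=33, d(BK,L)=56, d(BK,M)=31, d(BK,Y)=77/2, d(BK,Z)=52
iteration 2: select M,Z (d=10); attach at lengths (5, 5); label the merged cluster MZ
  updated: d(BK,MZ)=83/2, d(G,MZ)=52, d(L,MZ)=29/2, d(MZ,Y)=29
iteration 3: select L,MZ (d=29/2); attach at lengths (29/4, 9/4); label the merged cluster LMZ
  updated: d(BK,LMZ)=139/3, d(G,LMZ)=45, d(LMZ,Y)=37
iteration 4: select G,Y (d=20); attach at lengths (10, 10); label the merged cluster GY
  updated: d(BK,GY)=143/4, d(GY,LMZ)=41
iteration 5: select BK,GY (d=143/4); attach at lengths (111/8, 63/8); label the merged cluster BGKY
  updated: d(BGKY,LMZ)=131/3
iteration 6: select BGKY,LMZ (d=131/3); attach at lengths (95/24, 175/12); label the merged cluster BGKLMYZ
final tree: (((B:4,K:4):111/8,(G:10,Y:10):63/8):95/24,(L:29/4,(M:5,Z:5):9/4):175/12)
total length: 2107/24

2107/24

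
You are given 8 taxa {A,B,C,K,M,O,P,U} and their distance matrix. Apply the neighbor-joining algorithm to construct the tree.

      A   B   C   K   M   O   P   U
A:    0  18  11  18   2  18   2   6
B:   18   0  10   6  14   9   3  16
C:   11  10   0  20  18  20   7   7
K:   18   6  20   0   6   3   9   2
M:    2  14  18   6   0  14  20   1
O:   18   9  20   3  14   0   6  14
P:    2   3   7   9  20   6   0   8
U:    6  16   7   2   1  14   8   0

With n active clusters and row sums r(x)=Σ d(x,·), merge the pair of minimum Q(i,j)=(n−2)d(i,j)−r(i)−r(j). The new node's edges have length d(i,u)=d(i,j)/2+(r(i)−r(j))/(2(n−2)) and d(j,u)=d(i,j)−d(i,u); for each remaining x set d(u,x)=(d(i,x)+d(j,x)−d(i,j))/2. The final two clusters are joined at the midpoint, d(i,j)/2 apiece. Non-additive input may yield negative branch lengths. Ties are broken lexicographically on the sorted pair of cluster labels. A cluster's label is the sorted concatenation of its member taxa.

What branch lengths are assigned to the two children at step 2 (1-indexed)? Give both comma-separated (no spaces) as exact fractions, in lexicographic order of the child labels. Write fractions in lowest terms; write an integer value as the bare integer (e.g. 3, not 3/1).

3,-1/2

iteration 1: select A,M (d=2, Q=-138); attach at lengths (1, 1); label the merged cluster AM
  updated: d(AM,B)=15, d(AM,C)=27/2, d(AM,K)=11, d(AM,O)=15, d(AM,P)=10, d(AM,U)=5/2
iteration 2: select AM,U (d=5/2, Q=-104); attach at lengths (3, -1/2); label the merged cluster AMU
  updated: d(AMU,B)=57/4, d(AMU,C)=9, d(AMU,K)=21/4, d(AMU,O)=53/4, d(AMU,P)=31/4
iteration 3: select K,O (d=3, Q=-165/2); attach at lengths (1/2, 5/2); label the merged cluster KO
  updated: d(AMU,KO)=31/4, d(B,KO)=6, d(C,KO)=37/2, d(KO,P)=6
iteration 4: select AMU,C (d=9, Q=-225/4); attach at lengths (85/24, 131/24); label the merged cluster ACMU
  updated: d(ACMU,B)=61/8, d(ACMU,KO)=69/8, d(ACMU,P)=23/8
iteration 5: select ACMU,P (d=23/8, Q=-101/4); attach at lengths (13/4, -3/8); label the merged cluster ACMPU
  updated: d(ACMPU,B)=31/8, d(ACMPU,KO)=47/8
iteration 6: select ACMPU,B (d=31/8, Q=-63/4); attach at lengths (15/8, 2); label the merged cluster ABCMPU
  updated: d(ABCMPU,KO)=4
iteration 7: select ABCMPU,KO (d=4); attach at lengths (2, 2); label the merged cluster ABCKMOPU
final tree: ((((((A:1,M:1):3,U:-1/2):85/24,C:131/24):13/4,P:-3/8):15/8,B:2):2,(K:1/2,O:5/2):2)
total length: 109/4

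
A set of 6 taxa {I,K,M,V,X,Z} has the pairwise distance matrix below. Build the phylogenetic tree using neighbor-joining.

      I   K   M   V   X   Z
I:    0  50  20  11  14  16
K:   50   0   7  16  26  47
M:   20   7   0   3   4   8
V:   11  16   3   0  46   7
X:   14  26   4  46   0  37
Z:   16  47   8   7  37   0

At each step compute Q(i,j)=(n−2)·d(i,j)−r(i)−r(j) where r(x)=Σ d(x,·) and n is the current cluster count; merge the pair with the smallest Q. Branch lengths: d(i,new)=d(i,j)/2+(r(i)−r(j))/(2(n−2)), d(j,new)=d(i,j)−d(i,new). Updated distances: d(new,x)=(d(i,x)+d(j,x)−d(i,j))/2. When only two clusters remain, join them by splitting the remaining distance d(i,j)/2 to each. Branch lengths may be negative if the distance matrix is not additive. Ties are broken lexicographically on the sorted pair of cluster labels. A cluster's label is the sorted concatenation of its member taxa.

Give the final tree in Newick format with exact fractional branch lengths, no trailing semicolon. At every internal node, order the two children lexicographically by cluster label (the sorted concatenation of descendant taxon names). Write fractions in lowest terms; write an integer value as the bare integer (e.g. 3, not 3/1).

step 1: merge (I,X) at d=14, Q=-182; branch lengths I→5, X→9; new cluster IX
  updated: d(IX,K)=31, d(IX,M)=5, d(IX,V)=43/2, d(IX,Z)=39/2
step 2: merge (V,Z) at d=7, Q=-108; branch lengths V→-13/6, Z→55/6; new cluster VZ
  updated: d(IX,VZ)=17, d(K,VZ)=28, d(M,VZ)=2
step 3: merge (IX,VZ) at d=17, Q=-66; branch lengths IX→10, VZ→7; new cluster IVXZ
  updated: d(IVXZ,K)=21, d(IVXZ,M)=-5
step 4: merge (IVXZ,K) at d=21, Q=-23; branch lengths IVXZ→9/2, K→33/2; new cluster IKVXZ
  updated: d(IKVXZ,M)=-19/2
step 5: merge (IKVXZ,M) at d=-19/2; branch lengths IKVXZ→-19/4, M→-19/4; new cluster IKMVXZ
final tree: ((((I:5,X:9):10,(V:-13/6,Z:55/6):7):9/2,K:33/2):-19/4,M:-19/4)
total length: 99/2

((((I:5,X:9):10,(V:-13/6,Z:55/6):7):9/2,K:33/2):-19/4,M:-19/4)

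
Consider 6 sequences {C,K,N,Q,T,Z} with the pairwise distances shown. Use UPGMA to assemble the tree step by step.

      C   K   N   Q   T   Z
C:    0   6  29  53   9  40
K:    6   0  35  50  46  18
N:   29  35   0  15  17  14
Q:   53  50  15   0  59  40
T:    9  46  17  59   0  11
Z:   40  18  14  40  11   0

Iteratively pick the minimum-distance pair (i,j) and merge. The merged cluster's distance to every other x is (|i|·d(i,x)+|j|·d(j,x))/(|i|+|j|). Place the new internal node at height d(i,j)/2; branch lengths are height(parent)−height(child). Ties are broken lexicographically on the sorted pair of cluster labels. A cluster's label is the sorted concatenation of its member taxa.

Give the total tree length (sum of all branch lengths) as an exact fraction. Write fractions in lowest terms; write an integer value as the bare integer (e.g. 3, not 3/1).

step 1: merge (C,K) at d=6; branch lengths C→3, K→3; new cluster CK
  updated: d(CK,N)=32, d(CK,Q)=103/2, d(CK,T)=55/2, d(CK,Z)=29
step 2: merge (T,Z) at d=11; branch lengths T→11/2, Z→11/2; new cluster TZ
  updated: d(CK,TZ)=113/4, d(N,TZ)=31/2, d(Q,TZ)=99/2
step 3: merge (N,Q) at d=15; branch lengths N→15/2, Q→15/2; new cluster NQ
  updated: d(CK,NQ)=167/4, d(NQ,TZ)=65/2
step 4: merge (CK,TZ) at d=113/4; branch lengths CK→89/8, TZ→69/8; new cluster CKTZ
  updated: d(CKTZ,NQ)=297/8
step 5: merge (CKTZ,NQ) at d=297/8; branch lengths CKTZ→71/16, NQ→177/16; new cluster CKNQTZ
final tree: (((C:3,K:3):89/8,(T:11/2,Z:11/2):69/8):71/16,(N:15/2,Q:15/2):177/16)
total length: 269/4

269/4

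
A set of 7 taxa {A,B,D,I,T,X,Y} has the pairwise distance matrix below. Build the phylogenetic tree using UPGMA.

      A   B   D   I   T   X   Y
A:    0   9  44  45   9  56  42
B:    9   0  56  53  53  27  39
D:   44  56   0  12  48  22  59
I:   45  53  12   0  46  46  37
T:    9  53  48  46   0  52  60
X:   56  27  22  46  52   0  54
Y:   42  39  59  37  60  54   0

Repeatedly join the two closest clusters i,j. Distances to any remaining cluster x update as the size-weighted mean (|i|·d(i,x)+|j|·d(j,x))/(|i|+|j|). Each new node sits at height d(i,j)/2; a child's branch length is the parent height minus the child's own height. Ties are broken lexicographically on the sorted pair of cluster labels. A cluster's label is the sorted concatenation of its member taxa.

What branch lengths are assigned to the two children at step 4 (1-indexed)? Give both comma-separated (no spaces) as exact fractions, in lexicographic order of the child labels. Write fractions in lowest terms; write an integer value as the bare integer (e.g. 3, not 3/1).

11,17

step 1: merge (A,B) at d=9; branch lengths A→9/2, B→9/2; new cluster AB
  updated: d(AB,D)=50, d(AB,I)=49, d(AB,T)=31, d(AB,X)=83/2, d(AB,Y)=81/2
step 2: merge (D,I) at d=12; branch lengths D→6, I→6; new cluster DI
  updated: d(AB,DI)=99/2, d(DI,T)=47, d(DI,X)=34, d(DI,Y)=48
step 3: merge (AB,T) at d=31; branch lengths AB→11, T→31/2; new cluster ABT
  updated: d(ABT,DI)=146/3, d(ABT,X)=45, d(ABT,Y)=47
step 4: merge (DI,X) at d=34; branch lengths DI→11, X→17; new cluster DIX
  updated: d(ABT,DIX)=427/9, d(DIX,Y)=50
step 5: merge (ABT,Y) at d=47; branch lengths ABT→8, Y→47/2; new cluster ABTY
  updated: d(ABTY,DIX)=577/12
step 6: merge (ABTY,DIX) at d=577/12; branch lengths ABTY→13/24, DIX→169/24; new cluster ABDITXY
final tree: ((((A:9/2,B:9/2):11,T:31/2):8,Y:47/2):13/24,((D:6,I:6):11,X:17):169/24)
total length: 1375/12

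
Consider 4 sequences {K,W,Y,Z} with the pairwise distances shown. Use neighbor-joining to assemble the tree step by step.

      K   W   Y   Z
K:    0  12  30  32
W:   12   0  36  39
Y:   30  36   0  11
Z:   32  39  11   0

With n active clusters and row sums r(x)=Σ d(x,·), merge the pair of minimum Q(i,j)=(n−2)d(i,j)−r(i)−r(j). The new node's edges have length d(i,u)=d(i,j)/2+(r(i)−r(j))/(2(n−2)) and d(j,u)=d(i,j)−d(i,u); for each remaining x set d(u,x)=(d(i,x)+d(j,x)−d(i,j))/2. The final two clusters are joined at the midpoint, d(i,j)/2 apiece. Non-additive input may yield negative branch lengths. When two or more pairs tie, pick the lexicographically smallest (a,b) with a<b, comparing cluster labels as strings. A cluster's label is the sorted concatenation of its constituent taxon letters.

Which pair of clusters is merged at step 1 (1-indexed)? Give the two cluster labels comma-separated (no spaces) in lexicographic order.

iteration 1: select K,W (d=12, Q=-137); attach at lengths (11/4, 37/4); label the merged cluster KW
  updated: d(KW,Y)=27, d(KW,Z)=59/2
iteration 2: select KW,Y (d=27, Q=-135/2); attach at lengths (91/4, 17/4); label the merged cluster KWY
  updated: d(KWY,Z)=27/4
iteration 3: select KWY,Z (d=27/4); attach at lengths (27/8, 27/8); label the merged cluster KWYZ
final tree: (((K:11/4,W:37/4):91/4,Y:17/4):27/8,Z:27/8)
total length: 183/4

K,W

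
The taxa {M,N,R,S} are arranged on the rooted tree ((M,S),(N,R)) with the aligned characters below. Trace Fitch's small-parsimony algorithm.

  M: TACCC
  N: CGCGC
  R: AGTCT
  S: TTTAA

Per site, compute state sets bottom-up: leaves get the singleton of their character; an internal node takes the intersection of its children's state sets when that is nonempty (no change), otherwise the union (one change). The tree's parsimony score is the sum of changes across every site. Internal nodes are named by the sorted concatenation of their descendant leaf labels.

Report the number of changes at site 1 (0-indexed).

2

site 0, node MS: M={T} ∩ S={T} → {T} (+0)
site 0, node NR: N={C} ∪ R={A} → {A,C} (+1)
site 0, node MNRS: MS={T} ∪ NR={A,C} → {A,C,T} (+1)
site 1, node MS: M={A} ∪ S={T} → {A,T} (+1)
site 1, node NR: N={G} ∩ R={G} → {G} (+0)
site 1, node MNRS: MS={A,T} ∪ NR={G} → {A,G,T} (+1)
site 2, node MS: M={C} ∪ S={T} → {C,T} (+1)
site 2, node NR: N={C} ∪ R={T} → {C,T} (+1)
site 2, node MNRS: MS={C,T} ∩ NR={C,T} → {C,T} (+0)
site 3, node MS: M={C} ∪ S={A} → {A,C} (+1)
site 3, node NR: N={G} ∪ R={C} → {C,G} (+1)
site 3, node MNRS: MS={A,C} ∩ NR={C,G} → {C} (+0)
site 4, node MS: M={C} ∪ S={A} → {A,C} (+1)
site 4, node NR: N={C} ∪ R={T} → {C,T} (+1)
site 4, node MNRS: MS={A,C} ∩ NR={C,T} → {C} (+0)
per-site changes: [2, 2, 2, 2, 2]; total = 10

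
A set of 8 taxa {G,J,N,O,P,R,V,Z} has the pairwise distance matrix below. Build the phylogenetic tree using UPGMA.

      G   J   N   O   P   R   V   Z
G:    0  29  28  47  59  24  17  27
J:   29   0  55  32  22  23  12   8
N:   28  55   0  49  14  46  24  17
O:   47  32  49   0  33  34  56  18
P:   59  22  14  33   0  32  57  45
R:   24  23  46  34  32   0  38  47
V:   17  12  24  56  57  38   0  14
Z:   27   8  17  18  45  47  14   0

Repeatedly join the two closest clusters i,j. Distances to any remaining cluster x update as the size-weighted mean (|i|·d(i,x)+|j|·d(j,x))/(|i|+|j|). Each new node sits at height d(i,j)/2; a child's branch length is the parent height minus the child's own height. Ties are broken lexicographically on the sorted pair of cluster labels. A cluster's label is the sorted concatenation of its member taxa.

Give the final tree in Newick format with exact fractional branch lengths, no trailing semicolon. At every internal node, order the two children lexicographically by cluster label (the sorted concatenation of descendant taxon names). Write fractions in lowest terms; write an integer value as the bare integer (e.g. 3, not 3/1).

1. join J+Z (d=8) ⇒ JZ; edges |J|=4, |Z|=4
  updated: d(G,JZ)=28, d(JZ,N)=36, d(JZ,O)=25, d(JZ,P)=67/2, d(JZ,R)=35, d(JZ,V)=13
2. join JZ+V (d=13) ⇒ JVZ; edges |JZ|=5/2, |V|=13/2
  updated: d(G,JVZ)=73/3, d(JVZ,N)=32, d(JVZ,O)=106/3, d(JVZ,P)=124/3, d(JVZ,R)=36
3. join N+P (d=14) ⇒ NP; edges |N|=7, |P|=7
  updated: d(G,NP)=87/2, d(JVZ,NP)=110/3, d(NP,O)=41, d(NP,R)=39
4. join G+R (d=24) ⇒ GR; edges |G|=12, |R|=12
  updated: d(GR,JVZ)=181/6, d(GR,NP)=165/4, d(GR,O)=81/2
5. join GR+JVZ (d=181/6) ⇒ GJRVZ; edges |GR|=37/12, |JVZ|=103/12
  updated: d(GJRVZ,NP)=77/2, d(GJRVZ,O)=187/5
6. join GJRVZ+O (d=187/5) ⇒ GJORVZ; edges |GJRVZ|=217/60, |O|=187/10
  updated: d(GJORVZ,NP)=467/12
7. join GJORVZ+NP (d=467/12) ⇒ GJNOPRVZ; edges |GJORVZ|=91/120, |NP|=299/24
final tree: ((((G:12,R:12):37/12,((J:4,Z:4):5/2,V:13/2):103/12):217/60,O:187/10):91/120,(N:7,P:7):299/24)
total length: 511/5

((((G:12,R:12):37/12,((J:4,Z:4):5/2,V:13/2):103/12):217/60,O:187/10):91/120,(N:7,P:7):299/24)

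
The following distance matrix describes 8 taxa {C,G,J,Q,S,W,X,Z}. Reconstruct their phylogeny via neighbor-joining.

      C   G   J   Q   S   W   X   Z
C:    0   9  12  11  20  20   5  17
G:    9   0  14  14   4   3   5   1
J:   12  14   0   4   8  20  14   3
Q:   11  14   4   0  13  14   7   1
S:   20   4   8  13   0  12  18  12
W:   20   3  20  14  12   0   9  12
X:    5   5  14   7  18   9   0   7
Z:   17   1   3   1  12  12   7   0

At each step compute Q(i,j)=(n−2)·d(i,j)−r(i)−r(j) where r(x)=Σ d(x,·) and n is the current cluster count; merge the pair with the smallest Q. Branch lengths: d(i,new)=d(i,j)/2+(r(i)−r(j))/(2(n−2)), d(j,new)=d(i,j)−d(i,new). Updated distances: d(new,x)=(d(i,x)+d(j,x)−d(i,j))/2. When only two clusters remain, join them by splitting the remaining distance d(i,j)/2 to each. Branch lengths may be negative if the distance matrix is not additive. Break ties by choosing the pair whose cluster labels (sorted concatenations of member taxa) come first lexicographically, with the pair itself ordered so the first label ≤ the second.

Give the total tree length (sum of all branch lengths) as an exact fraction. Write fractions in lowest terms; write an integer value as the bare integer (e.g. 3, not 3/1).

iteration 1: select C,X (d=5, Q=-129); attach at lengths (59/12, 1/12); label the merged cluster CX
  updated: d(CX,G)=9/2, d(CX,J)=21/2, d(CX,Q)=13/2, d(CX,S)=33/2, d(CX,W)=12, d(CX,Z)=19/2
iteration 2: select G,W (d=3, Q=-197/2); attach at lengths (-7/4, 19/4); label the merged cluster GW
  updated: d(CX,GW)=27/4, d(GW,J)=31/2, d(GW,Q)=25/2, d(GW,S)=13/2, d(GW,Z)=5
iteration 3: select GW,S (d=13/2, Q=-305/4); attach at lengths (65/32, 143/32); label the merged cluster GSW
  updated: d(CX,GSW)=67/8, d(GSW,J)=17/2, d(GSW,Q)=19/2, d(GSW,Z)=21/4
iteration 4: select CX,GSW (d=67/8, Q=-331/8); attach at lengths (227/48, 175/48); label the merged cluster CGSWX
  updated: d(CGSWX,J)=85/16, d(CGSWX,Q)=61/16, d(CGSWX,Z)=51/16
iteration 5: select CGSWX,J (d=85/16, Q=-14); attach at lengths (85/32, 85/32); label the merged cluster CGJSWX
  updated: d(CGJSWX,Q)=5/4, d(CGJSWX,Z)=7/16
iteration 6: select CGJSWX,Q (d=5/4, Q=-43/16); attach at lengths (11/32, 29/32); label the merged cluster CGJQSWX
  updated: d(CGJQSWX,Z)=3/32
iteration 7: select CGJQSWX,Z (d=3/32); attach at lengths (3/64, 3/64); label the merged cluster CGJQSWXZ
final tree: (((((C:59/12,X:1/12):227/48,((G:-7/4,W:19/4):65/32,S:143/32):175/48):85/32,J:85/32):11/32,Q:29/32):3/64,Z:3/64)
total length: 945/32

945/32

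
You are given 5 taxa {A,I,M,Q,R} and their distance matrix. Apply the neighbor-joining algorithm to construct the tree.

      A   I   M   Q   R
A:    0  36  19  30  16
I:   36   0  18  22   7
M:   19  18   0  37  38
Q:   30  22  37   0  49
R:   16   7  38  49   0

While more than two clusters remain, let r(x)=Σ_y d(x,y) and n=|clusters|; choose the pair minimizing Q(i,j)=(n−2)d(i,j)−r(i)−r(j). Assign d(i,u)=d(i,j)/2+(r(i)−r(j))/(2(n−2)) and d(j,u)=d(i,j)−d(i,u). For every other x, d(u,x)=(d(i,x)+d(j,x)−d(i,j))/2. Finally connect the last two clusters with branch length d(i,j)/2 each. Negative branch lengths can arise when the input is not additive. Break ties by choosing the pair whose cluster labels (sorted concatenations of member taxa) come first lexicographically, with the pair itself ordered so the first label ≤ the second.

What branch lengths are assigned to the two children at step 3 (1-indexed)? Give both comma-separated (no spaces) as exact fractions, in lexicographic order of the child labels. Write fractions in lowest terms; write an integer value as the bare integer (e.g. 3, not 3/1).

step 1: merge (I,R) at d=7, Q=-172; branch lengths I→-1, R→8; new cluster IR
  updated: d(A,IR)=45/2, d(IR,M)=49/2, d(IR,Q)=32
step 2: merge (A,M) at d=19, Q=-114; branch lengths A→29/4, M→47/4; new cluster AM
  updated: d(AM,IR)=14, d(AM,Q)=24
step 3: merge (AM,IR) at d=14, Q=-70; branch lengths AM→3, IR→11; new cluster AIMR
  updated: d(AIMR,Q)=21
step 4: merge (AIMR,Q) at d=21; branch lengths AIMR→21/2, Q→21/2; new cluster AIMQR
final tree: (((A:29/4,M:47/4):3,(I:-1,R:8):11):21/2,Q:21/2)
total length: 61

3,11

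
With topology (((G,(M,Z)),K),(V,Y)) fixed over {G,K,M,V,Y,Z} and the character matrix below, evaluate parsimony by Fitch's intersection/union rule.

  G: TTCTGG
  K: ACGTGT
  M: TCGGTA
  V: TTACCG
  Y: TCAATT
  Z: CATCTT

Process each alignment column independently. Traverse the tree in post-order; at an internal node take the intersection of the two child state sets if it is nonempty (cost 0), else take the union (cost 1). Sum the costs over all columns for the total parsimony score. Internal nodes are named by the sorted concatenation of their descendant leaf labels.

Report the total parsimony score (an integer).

MZ@0: {T} ∪ {C} = {C,T} (union, +1)
GMZ@0: {T} ∩ {C,T} = {T} (intersection, +0)
GKMZ@0: {T} ∪ {A} = {A,T} (union, +1)
VY@0: {T} ∩ {T} = {T} (intersection, +0)
GKMVYZ@0: {A,T} ∩ {T} = {T} (intersection, +0)
MZ@1: {C} ∪ {A} = {A,C} (union, +1)
GMZ@1: {T} ∪ {A,C} = {A,C,T} (union, +1)
GKMZ@1: {A,C,T} ∩ {C} = {C} (intersection, +0)
VY@1: {T} ∪ {C} = {C,T} (union, +1)
GKMVYZ@1: {C} ∩ {C,T} = {C} (intersection, +0)
MZ@2: {G} ∪ {T} = {G,T} (union, +1)
GMZ@2: {C} ∪ {G,T} = {C,G,T} (union, +1)
GKMZ@2: {C,G,T} ∩ {G} = {G} (intersection, +0)
VY@2: {A} ∩ {A} = {A} (intersection, +0)
GKMVYZ@2: {G} ∪ {A} = {A,G} (union, +1)
MZ@3: {G} ∪ {C} = {C,G} (union, +1)
GMZ@3: {T} ∪ {C,G} = {C,G,T} (union, +1)
GKMZ@3: {C,G,T} ∩ {T} = {T} (intersection, +0)
VY@3: {C} ∪ {A} = {A,C} (union, +1)
GKMVYZ@3: {T} ∪ {A,C} = {A,C,T} (union, +1)
MZ@4: {T} ∩ {T} = {T} (intersection, +0)
GMZ@4: {G} ∪ {T} = {G,T} (union, +1)
GKMZ@4: {G,T} ∩ {G} = {G} (intersection, +0)
VY@4: {C} ∪ {T} = {C,T} (union, +1)
GKMVYZ@4: {G} ∪ {C,T} = {C,G,T} (union, +1)
MZ@5: {A} ∪ {T} = {A,T} (union, +1)
GMZ@5: {G} ∪ {A,T} = {A,G,T} (union, +1)
GKMZ@5: {A,G,T} ∩ {T} = {T} (intersection, +0)
VY@5: {G} ∪ {T} = {G,T} (union, +1)
GKMVYZ@5: {T} ∩ {G,T} = {T} (intersection, +0)
per-site changes: [2, 3, 3, 4, 3, 3]; total = 18

18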